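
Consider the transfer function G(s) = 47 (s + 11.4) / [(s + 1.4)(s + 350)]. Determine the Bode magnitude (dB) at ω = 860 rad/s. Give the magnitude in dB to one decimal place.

|j860 + 11.4| = √(860² + 11.4²) = 860.1
|j860 + 1.4| = √(860² + 1.4²) = 860
|j860 + 350| = √(860² + 350²) = 928.5
|G(j860)| = 47 × 860.1 / (860 × 928.5) = 0.050624
20 log₁₀(0.050624) = -25.91 dB

-25.9 dB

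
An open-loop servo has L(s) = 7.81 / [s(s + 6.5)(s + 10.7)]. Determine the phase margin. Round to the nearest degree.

Gain crossover: |L(jω)| = 1 at ω ≈ 0.112 rad/sec.
∠L(j0.112) = −90° − arctan(0.112/6.5) − arctan(0.112/10.7) ≈ -91.59°
PM = 180° + (-91.59°) = 88.41°

88°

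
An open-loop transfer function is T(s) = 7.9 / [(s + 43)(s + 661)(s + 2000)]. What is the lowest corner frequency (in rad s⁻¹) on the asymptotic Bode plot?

Break frequencies occur at each pole and zero magnitude: 43 rad s⁻¹, 661 rad s⁻¹, 2000 rad s⁻¹.
The lowest is 43 rad s⁻¹.

43 rad s⁻¹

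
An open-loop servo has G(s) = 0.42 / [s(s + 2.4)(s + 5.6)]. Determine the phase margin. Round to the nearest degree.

Gain crossover: |G(jω)| = 1 at ω ≈ 0.0312 rad/s.
∠G(j0.0312) = −90° − arctan(0.0312/2.4) − arctan(0.0312/5.6) ≈ -91.07°
PM = 180° + (-91.07°) = 88.93°

89°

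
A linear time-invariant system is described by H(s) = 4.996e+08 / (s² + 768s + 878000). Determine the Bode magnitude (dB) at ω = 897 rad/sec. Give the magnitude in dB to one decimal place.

|(j897)² + 768(j897) + 878000| = |73391 + j6.889e+05| = 6.928e+05
|H(j897)| = 4.996e+08 / 6.928e+05 = 721.14
20 log₁₀(721.14) = 57.16 dB

57.2 dB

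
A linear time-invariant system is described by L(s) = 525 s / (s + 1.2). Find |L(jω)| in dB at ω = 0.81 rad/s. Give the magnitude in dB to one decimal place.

49.4 dB

|j0.81| = 0.81
|j0.81 + 1.2| = √(0.81² + 1.2²) = 1.448
|L(j0.81)| = 525 × 0.81 / 1.448 = 293.72
20 log₁₀(293.72) = 49.36 dB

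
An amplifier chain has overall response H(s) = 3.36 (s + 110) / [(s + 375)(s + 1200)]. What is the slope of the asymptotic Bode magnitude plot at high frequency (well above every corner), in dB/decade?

With 1 zero and 2 poles, the high-frequency asymptotic slope is 20 × (1 − 2) = -20 dB/decade.

-20 dB/decade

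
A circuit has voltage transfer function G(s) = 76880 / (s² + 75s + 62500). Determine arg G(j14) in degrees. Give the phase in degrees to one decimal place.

∠[(j14)² + 75(j14) + 62500] = ∠[62304 + j1050] = 0.97°
∠G(j14) = −0.97° = -0.97°

-1.0 deg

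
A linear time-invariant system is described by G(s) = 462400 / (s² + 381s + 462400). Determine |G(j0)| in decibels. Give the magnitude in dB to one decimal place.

G(0) = 462400 / 462400 = 1
20 log₁₀(1) = 0.00 dB

0.0 dB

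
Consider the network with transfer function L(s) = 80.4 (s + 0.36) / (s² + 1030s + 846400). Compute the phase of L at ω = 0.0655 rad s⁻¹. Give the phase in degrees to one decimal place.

10.3°

∠(j0.0655 + 0.36) = arctan(0.0655/0.36) = 10.31°
∠[(j0.0655)² + 1030(j0.0655) + 846400] = ∠[8.464e+05 + j67.465] = 0.00°
∠L(j0.0655) = 10.31° − 0.00° = 10.31°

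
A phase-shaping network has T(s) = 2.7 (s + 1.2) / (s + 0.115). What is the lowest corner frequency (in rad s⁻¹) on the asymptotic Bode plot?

Break frequencies occur at each pole and zero magnitude: 0.115 rad s⁻¹, 1.2 rad s⁻¹.
The lowest is 0.115 rad s⁻¹.

0.115 rad s⁻¹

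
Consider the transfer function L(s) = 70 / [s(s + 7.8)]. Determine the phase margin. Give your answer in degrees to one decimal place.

49.0 deg

Gain crossover: |L(jω)| = 1 at ω ≈ 6.78 rad s⁻¹.
∠L(j6.78) = −90° − arctan(6.78/7.8) ≈ -130.98°
PM = 180° + (-130.98°) = 49.02°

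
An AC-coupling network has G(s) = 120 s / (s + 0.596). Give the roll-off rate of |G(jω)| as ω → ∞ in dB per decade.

0 dB/decade

With 1 zero and 1 pole, the high-frequency asymptotic slope is 20 × (1 − 1) = 0 dB/decade.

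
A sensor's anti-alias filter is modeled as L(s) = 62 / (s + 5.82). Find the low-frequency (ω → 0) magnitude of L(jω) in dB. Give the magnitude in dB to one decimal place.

20.5 dB

L(0) = 62 / 5.82 = 10.653
20 log₁₀(10.653) = 20.55 dB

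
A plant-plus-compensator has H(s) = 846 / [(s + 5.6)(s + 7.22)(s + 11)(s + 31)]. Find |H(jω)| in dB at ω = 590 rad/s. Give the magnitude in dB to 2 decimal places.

-163.14 dB

|j590 + 5.6| = √(590² + 5.6²) = 590
|j590 + 7.22| = √(590² + 7.22²) = 590
|j590 + 11| = √(590² + 11²) = 590.1
|j590 + 31| = √(590² + 31²) = 590.8
|H(j590)| = 846 / (590 × 590 × 590.1 × 590.8) = 6.9701e-09
20 log₁₀(6.9701e-09) = -163.135 dB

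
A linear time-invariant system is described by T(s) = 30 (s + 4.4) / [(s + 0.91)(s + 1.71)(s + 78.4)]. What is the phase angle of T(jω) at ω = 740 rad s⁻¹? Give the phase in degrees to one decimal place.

-174.1°

∠(j740 + 4.4) = arctan(740/4.4) = 89.66°
∠(j740 + 0.91) = arctan(740/0.91) = 89.93°
∠(j740 + 1.71) = arctan(740/1.71) = 89.87°
∠(j740 + 78.4) = arctan(740/78.4) = 83.95°
∠T(j740) = 89.66° − (89.93° + 89.87° + 83.95°) = -174.09°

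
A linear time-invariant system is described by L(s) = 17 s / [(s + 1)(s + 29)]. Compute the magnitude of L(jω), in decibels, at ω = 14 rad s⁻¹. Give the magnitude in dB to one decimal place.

-5.6 dB

|j14| = 14
|j14 + 1| = √(14² + 1²) = 14.04
|j14 + 29| = √(14² + 29²) = 32.2
|L(j14)| = 17 × 14 / (14.04 × 32.2) = 0.52657
20 log₁₀(0.52657) = -5.57 dB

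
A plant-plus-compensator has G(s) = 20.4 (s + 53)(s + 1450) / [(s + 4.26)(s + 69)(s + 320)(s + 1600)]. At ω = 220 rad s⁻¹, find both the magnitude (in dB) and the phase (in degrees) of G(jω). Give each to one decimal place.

|j220 + 53| = √(220² + 53²) = 226.3
|j220 + 1450| = √(220² + 1450²) = 1467
|j220 + 4.26| = √(220² + 4.26²) = 220
|j220 + 69| = √(220² + 69²) = 230.6
|j220 + 320| = √(220² + 320²) = 388.3
|j220 + 1600| = √(220² + 1600²) = 1615
|G(j220)| = 20.4 × 226.3 × 1467 / (220 × 230.6 × 388.3 × 1615) = 0.00021278
20 log₁₀(0.00021278) = -73.44 dB
∠(j220 + 53) = arctan(220/53) = 76.46°
∠(j220 + 1450) = arctan(220/1450) = 8.63°
∠(j220 + 4.26) = arctan(220/4.26) = 88.89°
∠(j220 + 69) = arctan(220/69) = 72.59°
∠(j220 + 320) = arctan(220/320) = 34.51°
∠(j220 + 1600) = arctan(220/1600) = 7.83°
∠G(j220) = 76.46° + 8.63° − (88.89° + 72.59° + 34.51° + 7.83°) = -118.73°

|G| = -73.4 dB, ∠G = -118.7°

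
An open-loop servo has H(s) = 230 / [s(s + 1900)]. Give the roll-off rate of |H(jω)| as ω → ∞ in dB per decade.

With 0 zeros and 2 poles, the high-frequency asymptotic slope is 20 × (0 − 2) = -40 dB/decade.

-40 dB/decade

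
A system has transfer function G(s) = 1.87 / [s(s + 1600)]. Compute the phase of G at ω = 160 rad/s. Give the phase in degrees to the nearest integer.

∠(j160 + 1600) = arctan(160/1600) = 5.71°
∠(j160) = 90.00°
∠G(j160) = − (5.71° + 90.00°) = -95.71°

-96°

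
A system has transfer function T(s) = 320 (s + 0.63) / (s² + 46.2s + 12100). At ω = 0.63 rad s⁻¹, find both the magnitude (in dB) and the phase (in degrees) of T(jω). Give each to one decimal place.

|T| = -32.6 dB, ∠T = 44.9°

|j0.63 + 0.63| = √(0.63² + 0.63²) = 0.891
|(j0.63)² + 46.2(j0.63) + 12100| = |12100 + j29.106| = 1.21e+04
|T(j0.63)| = 320 × 0.891 / 1.21e+04 = 0.023563
20 log₁₀(0.023563) = -32.56 dB
∠(j0.63 + 0.63) = arctan(0.63/0.63) = 45.00°
∠[(j0.63)² + 46.2(j0.63) + 12100] = ∠[12100 + j29.106] = 0.14°
∠T(j0.63) = 45.00° − 0.14° = 44.86°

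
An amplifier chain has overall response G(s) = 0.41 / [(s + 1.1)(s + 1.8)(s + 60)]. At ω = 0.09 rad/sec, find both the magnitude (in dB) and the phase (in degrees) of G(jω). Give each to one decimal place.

|j0.09 + 1.1| = √(0.09² + 1.1²) = 1.104
|j0.09 + 1.8| = √(0.09² + 1.8²) = 1.802
|j0.09 + 60| = √(0.09² + 60²) = 60
|G(j0.09)| = 0.41 / (1.104 × 1.802 × 60) = 0.0034354
20 log₁₀(0.0034354) = -49.28 dB
∠(j0.09 + 1.1) = arctan(0.09/1.1) = 4.68°
∠(j0.09 + 1.8) = arctan(0.09/1.8) = 2.86°
∠(j0.09 + 60) = arctan(0.09/60) = 0.09°
∠G(j0.09) = − (4.68° + 2.86° + 0.09°) = -7.63°

|G| = -49.3 dB, ∠G = -7.6°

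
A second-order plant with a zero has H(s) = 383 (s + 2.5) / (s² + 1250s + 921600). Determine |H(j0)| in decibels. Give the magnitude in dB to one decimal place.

H(0) = 383 × 2.5 / 921600 = 0.001039
20 log₁₀(0.001039) = -59.67 dB

-59.7 dB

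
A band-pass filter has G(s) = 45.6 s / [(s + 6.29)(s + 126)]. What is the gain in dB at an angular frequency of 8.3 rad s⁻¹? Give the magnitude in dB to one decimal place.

|j8.3| = 8.3
|j8.3 + 6.29| = √(8.3² + 6.29²) = 10.41
|j8.3 + 126| = √(8.3² + 126²) = 126.3
|G(j8.3)| = 45.6 × 8.3 / (10.41 × 126.3) = 0.28781
20 log₁₀(0.28781) = -10.82 dB

-10.8 dB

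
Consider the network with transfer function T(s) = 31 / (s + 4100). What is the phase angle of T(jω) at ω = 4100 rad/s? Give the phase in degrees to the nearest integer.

-45°

∠(j4100 + 4100) = arctan(4100/4100) = 45.00°
∠T(j4100) = −45.00° = -45.00°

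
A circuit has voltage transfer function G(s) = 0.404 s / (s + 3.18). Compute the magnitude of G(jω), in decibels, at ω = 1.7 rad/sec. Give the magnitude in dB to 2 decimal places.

|j1.7| = 1.7
|j1.7 + 3.18| = √(1.7² + 3.18²) = 3.606
|G(j1.7)| = 0.404 × 1.7 / 3.606 = 0.19047
20 log₁₀(0.19047) = -14.404 dB

-14.40 dB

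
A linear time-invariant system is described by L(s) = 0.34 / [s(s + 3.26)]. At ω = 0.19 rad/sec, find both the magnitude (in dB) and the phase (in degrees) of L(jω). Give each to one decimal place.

|L| = -5.2 dB, ∠L = -93.3°

|j0.19 + 3.26| = √(0.19² + 3.26²) = 3.266
|j0.19| = 0.19
|L(j0.19)| = 0.34 / (3.266 × 0.19) = 0.54799
20 log₁₀(0.54799) = -5.22 dB
∠(j0.19 + 3.26) = arctan(0.19/3.26) = 3.34°
∠(j0.19) = 90.00°
∠L(j0.19) = − (3.34° + 90.00°) = -93.34°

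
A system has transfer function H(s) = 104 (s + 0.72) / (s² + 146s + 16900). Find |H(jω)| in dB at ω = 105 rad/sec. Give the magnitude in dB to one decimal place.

-3.5 dB

|j105 + 0.72| = √(105² + 0.72²) = 105
|(j105)² + 146(j105) + 16900| = |5875 + j15330| = 1.642e+04
|H(j105)| = 104 × 105 / 1.642e+04 = 0.66517
20 log₁₀(0.66517) = -3.54 dB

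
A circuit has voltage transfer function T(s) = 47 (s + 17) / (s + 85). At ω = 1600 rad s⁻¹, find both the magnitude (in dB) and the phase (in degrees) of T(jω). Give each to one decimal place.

|j1600 + 17| = √(1600² + 17²) = 1600
|j1600 + 85| = √(1600² + 85²) = 1602
|T(j1600)| = 47 × 1600 / 1602 = 46.936
20 log₁₀(46.936) = 33.43 dB
∠(j1600 + 17) = arctan(1600/17) = 89.39°
∠(j1600 + 85) = arctan(1600/85) = 86.96°
∠T(j1600) = 89.39° − 86.96° = 2.43°

|T| = 33.4 dB, ∠T = 2.4°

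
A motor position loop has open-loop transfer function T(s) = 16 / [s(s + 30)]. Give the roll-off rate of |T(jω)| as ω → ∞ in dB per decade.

With 0 zeros and 2 poles, the high-frequency asymptotic slope is 20 × (0 − 2) = -40 dB/decade.

-40 dB/decade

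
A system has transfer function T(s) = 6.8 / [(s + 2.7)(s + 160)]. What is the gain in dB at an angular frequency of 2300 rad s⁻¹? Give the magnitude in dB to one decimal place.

-117.8 dB

|j2300 + 2.7| = √(2300² + 2.7²) = 2300
|j2300 + 160| = √(2300² + 160²) = 2306
|T(j2300)| = 6.8 / (2300 × 2306) = 1.2823e-06
20 log₁₀(1.2823e-06) = -117.84 dB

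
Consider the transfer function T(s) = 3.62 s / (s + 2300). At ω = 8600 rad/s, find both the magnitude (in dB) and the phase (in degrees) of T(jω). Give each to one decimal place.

|j8600| = 8600
|j8600 + 2300| = √(8600² + 2300²) = 8902
|T(j8600)| = 3.62 × 8600 / 8902 = 3.4971
20 log₁₀(3.4971) = 10.87 dB
∠(j8600) = 90.00°
∠(j8600 + 2300) = arctan(8600/2300) = 75.03°
∠T(j8600) = 90.00° − 75.03° = 14.97°

|T| = 10.9 dB, ∠T = 15.0°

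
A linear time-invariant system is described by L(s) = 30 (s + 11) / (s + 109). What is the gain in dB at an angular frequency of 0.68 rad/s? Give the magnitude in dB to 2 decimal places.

|j0.68 + 11| = √(0.68² + 11²) = 11.02
|j0.68 + 109| = √(0.68² + 109²) = 109
|L(j0.68)| = 30 × 11.02 / 109 = 3.0332
20 log₁₀(3.0332) = 9.638 dB

9.64 dB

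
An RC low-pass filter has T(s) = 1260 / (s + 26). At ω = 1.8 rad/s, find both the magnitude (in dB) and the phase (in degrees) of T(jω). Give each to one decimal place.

|T| = 33.7 dB, ∠T = -4.0°

|j1.8 + 26| = √(1.8² + 26²) = 26.06
|T(j1.8)| = 1260 / 26.06 = 48.346
20 log₁₀(48.346) = 33.69 dB
∠(j1.8 + 26) = arctan(1.8/26) = 3.96°
∠T(j1.8) = −3.96° = -3.96°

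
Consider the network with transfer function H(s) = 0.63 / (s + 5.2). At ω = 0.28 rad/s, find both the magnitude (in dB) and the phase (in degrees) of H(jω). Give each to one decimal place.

|H| = -18.3 dB, ∠H = -3.1°

|j0.28 + 5.2| = √(0.28² + 5.2²) = 5.208
|H(j0.28)| = 0.63 / 5.208 = 0.12098
20 log₁₀(0.12098) = -18.35 dB
∠(j0.28 + 5.2) = arctan(0.28/5.2) = 3.08°
∠H(j0.28) = −3.08° = -3.08°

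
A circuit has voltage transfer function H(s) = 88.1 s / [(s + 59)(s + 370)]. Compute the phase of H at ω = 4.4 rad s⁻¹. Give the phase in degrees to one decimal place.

∠(j4.4) = 90.00°
∠(j4.4 + 59) = arctan(4.4/59) = 4.27°
∠(j4.4 + 370) = arctan(4.4/370) = 0.68°
∠H(j4.4) = 90.00° − (4.27° + 0.68°) = 85.05°

85.1 deg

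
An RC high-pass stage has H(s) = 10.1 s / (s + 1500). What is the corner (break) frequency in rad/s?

The single real pole at s = −1500 gives a corner at ω = 1500 rad/s.

1500 rad/s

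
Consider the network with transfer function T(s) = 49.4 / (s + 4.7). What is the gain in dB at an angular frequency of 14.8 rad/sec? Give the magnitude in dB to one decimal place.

10.1 dB

|j14.8 + 4.7| = √(14.8² + 4.7²) = 15.53
|T(j14.8)| = 49.4 / 15.53 = 3.1813
20 log₁₀(3.1813) = 10.05 dB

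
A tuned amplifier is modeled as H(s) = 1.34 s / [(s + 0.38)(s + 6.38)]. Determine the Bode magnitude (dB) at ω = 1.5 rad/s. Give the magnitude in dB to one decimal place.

|j1.5| = 1.5
|j1.5 + 0.38| = √(1.5² + 0.38²) = 1.547
|j1.5 + 6.38| = √(1.5² + 6.38²) = 6.554
|H(j1.5)| = 1.34 × 1.5 / (1.547 × 6.554) = 0.1982
20 log₁₀(0.1982) = -14.06 dB

-14.1 dB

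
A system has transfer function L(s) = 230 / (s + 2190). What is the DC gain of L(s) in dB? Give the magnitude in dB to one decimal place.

-19.6 dB

L(0) = 230 / 2190 = 0.10502
20 log₁₀(0.10502) = -19.57 dB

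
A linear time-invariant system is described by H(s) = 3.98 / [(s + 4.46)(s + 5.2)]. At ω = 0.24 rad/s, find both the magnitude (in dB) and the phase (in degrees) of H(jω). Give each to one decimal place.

|j0.24 + 4.46| = √(0.24² + 4.46²) = 4.466
|j0.24 + 5.2| = √(0.24² + 5.2²) = 5.206
|H(j0.24)| = 3.98 / (4.466 × 5.206) = 0.17118
20 log₁₀(0.17118) = -15.33 dB
∠(j0.24 + 4.46) = arctan(0.24/4.46) = 3.08°
∠(j0.24 + 5.2) = arctan(0.24/5.2) = 2.64°
∠H(j0.24) = − (3.08° + 2.64°) = -5.72°

|H| = -15.3 dB, ∠H = -5.7°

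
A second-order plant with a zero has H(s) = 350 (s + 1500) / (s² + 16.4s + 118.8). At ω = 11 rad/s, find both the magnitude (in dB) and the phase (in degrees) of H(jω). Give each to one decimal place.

|j11 + 1500| = √(11² + 1500²) = 1500
|(j11)² + 16.4(j11) + 118.8| = |-2.2 + j180.4| = 180.4
|H(j11)| = 350 × 1500 / 180.4 = 2910.1
20 log₁₀(2910.1) = 69.28 dB
∠(j11 + 1500) = arctan(11/1500) = 0.42°
∠[(j11)² + 16.4(j11) + 118.8] = ∠[-2.2 + j180.4] = 90.70°
∠H(j11) = 0.42° − 90.70° = -90.28°

|H| = 69.3 dB, ∠H = -90.3 deg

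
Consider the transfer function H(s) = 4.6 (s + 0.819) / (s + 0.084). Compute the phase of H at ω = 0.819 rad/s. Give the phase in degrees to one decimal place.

∠(j0.819 + 0.819) = arctan(0.819/0.819) = 45.00°
∠(j0.819 + 0.084) = arctan(0.819/0.084) = 84.14°
∠H(j0.819) = 45.00° − 84.14° = -39.14°

-39.1 deg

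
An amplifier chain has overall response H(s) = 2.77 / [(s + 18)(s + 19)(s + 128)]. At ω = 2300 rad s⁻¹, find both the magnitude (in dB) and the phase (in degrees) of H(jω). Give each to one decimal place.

|H| = -192.9 dB, ∠H = -265.9°

|j2300 + 18| = √(2300² + 18²) = 2300
|j2300 + 19| = √(2300² + 19²) = 2300
|j2300 + 128| = √(2300² + 128²) = 2304
|H(j2300)| = 2.77 / (2300 × 2300 × 2304) = 2.273e-10
20 log₁₀(2.273e-10) = -192.87 dB
∠(j2300 + 18) = arctan(2300/18) = 89.55°
∠(j2300 + 19) = arctan(2300/19) = 89.53°
∠(j2300 + 128) = arctan(2300/128) = 86.81°
∠H(j2300) = − (89.55° + 89.53° + 86.81°) = -265.89°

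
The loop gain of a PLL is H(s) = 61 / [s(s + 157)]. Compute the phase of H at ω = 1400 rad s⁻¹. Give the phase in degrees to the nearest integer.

-174°

∠(j1400 + 157) = arctan(1400/157) = 83.60°
∠(j1400) = 90.00°
∠H(j1400) = − (83.60° + 90.00°) = -173.60°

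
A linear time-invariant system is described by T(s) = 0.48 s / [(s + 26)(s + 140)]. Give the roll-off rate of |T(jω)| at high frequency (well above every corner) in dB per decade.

With 1 zero and 2 poles, the high-frequency asymptotic slope is 20 × (1 − 2) = -20 dB/decade.

-20 dB/decade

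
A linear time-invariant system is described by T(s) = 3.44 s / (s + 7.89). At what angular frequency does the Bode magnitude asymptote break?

The single real pole at s = −7.89 gives a corner at ω = 7.89 rad/sec.

7.89 rad/sec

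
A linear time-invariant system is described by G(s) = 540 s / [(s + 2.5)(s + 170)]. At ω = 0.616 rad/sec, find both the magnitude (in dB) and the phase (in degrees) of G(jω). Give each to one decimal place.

|G| = -2.4 dB, ∠G = 76.0°

|j0.616| = 0.616
|j0.616 + 2.5| = √(0.616² + 2.5²) = 2.575
|j0.616 + 170| = √(0.616² + 170²) = 170
|G(j0.616)| = 540 × 0.616 / (2.575 × 170) = 0.75995
20 log₁₀(0.75995) = -2.38 dB
∠(j0.616) = 90.00°
∠(j0.616 + 2.5) = arctan(0.616/2.5) = 13.84°
∠(j0.616 + 170) = arctan(0.616/170) = 0.21°
∠G(j0.616) = 90.00° − (13.84° + 0.21°) = 75.95°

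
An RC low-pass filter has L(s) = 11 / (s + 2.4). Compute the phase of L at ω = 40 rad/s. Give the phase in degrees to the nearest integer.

∠(j40 + 2.4) = arctan(40/2.4) = 86.57°
∠L(j40) = −86.57° = -86.57°

-87°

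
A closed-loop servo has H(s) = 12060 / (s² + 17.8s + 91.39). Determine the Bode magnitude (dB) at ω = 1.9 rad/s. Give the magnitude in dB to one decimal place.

|(j1.9)² + 17.8(j1.9) + 91.39| = |87.78 + j33.82| = 94.07
|H(j1.9)| = 12060 / 94.07 = 128.2
20 log₁₀(128.2) = 42.16 dB

42.2 dB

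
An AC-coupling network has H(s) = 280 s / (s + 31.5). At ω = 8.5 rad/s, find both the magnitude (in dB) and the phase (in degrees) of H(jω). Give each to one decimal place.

|H| = 37.3 dB, ∠H = 74.9°

|j8.5| = 8.5
|j8.5 + 31.5| = √(8.5² + 31.5²) = 32.63
|H(j8.5)| = 280 × 8.5 / 32.63 = 72.946
20 log₁₀(72.946) = 37.26 dB
∠(j8.5) = 90.00°
∠(j8.5 + 31.5) = arctan(8.5/31.5) = 15.10°
∠H(j8.5) = 90.00° − 15.10° = 74.90°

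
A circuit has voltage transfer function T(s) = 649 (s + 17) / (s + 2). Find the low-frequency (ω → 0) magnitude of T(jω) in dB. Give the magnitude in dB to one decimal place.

T(0) = 649 × 17 / 2 = 5516.5
20 log₁₀(5516.5) = 74.83 dB

74.8 dB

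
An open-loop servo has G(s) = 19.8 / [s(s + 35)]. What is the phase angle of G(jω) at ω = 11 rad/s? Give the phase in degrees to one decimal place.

-107.4 deg

∠(j11 + 35) = arctan(11/35) = 17.45°
∠(j11) = 90.00°
∠G(j11) = − (17.45° + 90.00°) = -107.45°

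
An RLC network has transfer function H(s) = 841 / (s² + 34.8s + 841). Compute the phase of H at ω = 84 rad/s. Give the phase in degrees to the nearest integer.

∠[(j84)² + 34.8(j84) + 841] = ∠[-6215 + j2923.2] = 154.81°
∠H(j84) = −154.81° = -154.81°

-155°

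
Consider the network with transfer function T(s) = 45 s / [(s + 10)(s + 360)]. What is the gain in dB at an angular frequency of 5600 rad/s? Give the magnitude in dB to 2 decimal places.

-41.92 dB

|j5600| = 5600
|j5600 + 10| = √(5600² + 10²) = 5600
|j5600 + 360| = √(5600² + 360²) = 5612
|T(j5600)| = 45 × 5600 / (5600 × 5612) = 0.0080191
20 log₁₀(0.0080191) = -41.917 dB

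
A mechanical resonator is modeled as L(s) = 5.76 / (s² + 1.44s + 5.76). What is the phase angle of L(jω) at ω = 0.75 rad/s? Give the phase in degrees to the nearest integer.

-12°

∠[(j0.75)² + 1.44(j0.75) + 5.76] = ∠[5.1975 + j1.08] = 11.74°
∠L(j0.75) = −11.74° = -11.74°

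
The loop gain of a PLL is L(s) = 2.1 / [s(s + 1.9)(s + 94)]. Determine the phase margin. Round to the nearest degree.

Gain crossover: |L(jω)| = 1 at ω ≈ 0.0118 rad/s.
∠L(j0.0118) = −90° − arctan(0.0118/1.9) − arctan(0.0118/94) ≈ -90.36°
PM = 180° + (-90.36°) = 89.64°

90°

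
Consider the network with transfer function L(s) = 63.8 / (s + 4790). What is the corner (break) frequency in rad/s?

4790 rad/s

The single real pole at s = −4790 gives a corner at ω = 4790 rad/s.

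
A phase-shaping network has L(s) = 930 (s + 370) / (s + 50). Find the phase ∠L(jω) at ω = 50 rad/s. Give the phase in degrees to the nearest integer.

∠(j50 + 370) = arctan(50/370) = 7.70°
∠(j50 + 50) = arctan(50/50) = 45.00°
∠L(j50) = 7.70° − 45.00° = -37.30°

-37°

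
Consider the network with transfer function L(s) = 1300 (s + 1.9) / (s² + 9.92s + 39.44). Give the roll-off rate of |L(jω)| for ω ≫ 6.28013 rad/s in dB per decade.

With 1 zero and 2 poles, the high-frequency asymptotic slope is 20 × (1 − 2) = -20 dB/decade.

-20 dB/decade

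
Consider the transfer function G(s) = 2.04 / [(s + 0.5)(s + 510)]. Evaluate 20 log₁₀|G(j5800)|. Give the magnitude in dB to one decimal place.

|j5800 + 0.5| = √(5800² + 0.5²) = 5800
|j5800 + 510| = √(5800² + 510²) = 5822
|G(j5800)| = 2.04 / (5800 × 5822) = 6.0409e-08
20 log₁₀(6.0409e-08) = -144.38 dB

-144.4 dB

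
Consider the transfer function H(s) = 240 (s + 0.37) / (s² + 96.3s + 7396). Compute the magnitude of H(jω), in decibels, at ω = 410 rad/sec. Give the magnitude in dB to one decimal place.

-4.5 dB

|j410 + 0.37| = √(410² + 0.37²) = 410
|(j410)² + 96.3(j410) + 7396| = |-1.607e+05 + j39483| = 1.655e+05
|H(j410)| = 240 × 410 / 1.655e+05 = 0.59462
20 log₁₀(0.59462) = -4.52 dB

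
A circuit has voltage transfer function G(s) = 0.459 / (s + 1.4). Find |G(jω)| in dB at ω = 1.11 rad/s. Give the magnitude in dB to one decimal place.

-11.8 dB

|j1.11 + 1.4| = √(1.11² + 1.4²) = 1.787
|G(j1.11)| = 0.459 / 1.787 = 0.25691
20 log₁₀(0.25691) = -11.80 dB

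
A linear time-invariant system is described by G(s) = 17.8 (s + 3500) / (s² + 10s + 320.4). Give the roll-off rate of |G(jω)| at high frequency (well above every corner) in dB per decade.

-20 dB/decade

With 1 zero and 2 poles, the high-frequency asymptotic slope is 20 × (1 − 2) = -20 dB/decade.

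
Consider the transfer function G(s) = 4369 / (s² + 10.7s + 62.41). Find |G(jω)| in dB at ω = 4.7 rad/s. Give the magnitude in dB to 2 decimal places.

|(j4.7)² + 10.7(j4.7) + 62.41| = |40.32 + j50.29| = 64.46
|G(j4.7)| = 4369 / 64.46 = 67.781
20 log₁₀(67.781) = 36.622 dB

36.62 dB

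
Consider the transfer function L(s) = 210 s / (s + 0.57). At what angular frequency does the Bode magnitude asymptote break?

The single real pole at s = −0.57 gives a corner at ω = 0.57 rad/s.

0.57 rad/s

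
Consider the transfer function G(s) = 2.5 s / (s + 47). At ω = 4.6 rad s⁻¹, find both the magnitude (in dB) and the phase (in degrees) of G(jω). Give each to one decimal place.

|G| = -12.3 dB, ∠G = 84.4°

|j4.6| = 4.6
|j4.6 + 47| = √(4.6² + 47²) = 47.22
|G(j4.6)| = 2.5 × 4.6 / 47.22 = 0.24352
20 log₁₀(0.24352) = -12.27 dB
∠(j4.6) = 90.00°
∠(j4.6 + 47) = arctan(4.6/47) = 5.59°
∠G(j4.6) = 90.00° − 5.59° = 84.41°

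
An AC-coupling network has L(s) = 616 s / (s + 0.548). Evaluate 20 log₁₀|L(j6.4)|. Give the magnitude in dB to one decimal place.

|j6.4| = 6.4
|j6.4 + 0.548| = √(6.4² + 0.548²) = 6.423
|L(j6.4)| = 616 × 6.4 / 6.423 = 613.75
20 log₁₀(613.75) = 55.76 dB

55.8 dB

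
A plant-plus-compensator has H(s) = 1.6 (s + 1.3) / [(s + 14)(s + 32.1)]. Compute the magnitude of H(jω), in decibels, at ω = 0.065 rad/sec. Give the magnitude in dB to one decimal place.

|j0.065 + 1.3| = √(0.065² + 1.3²) = 1.302
|j0.065 + 14| = √(0.065² + 14²) = 14
|j0.065 + 32.1| = √(0.065² + 32.1²) = 32.1
|H(j0.065)| = 1.6 × 1.302 / (14 × 32.1) = 0.0046341
20 log₁₀(0.0046341) = -46.68 dB

-46.7 dB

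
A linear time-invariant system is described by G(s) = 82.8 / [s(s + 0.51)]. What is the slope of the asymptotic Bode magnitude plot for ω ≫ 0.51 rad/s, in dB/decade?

With 0 zeros and 2 poles, the high-frequency asymptotic slope is 20 × (0 − 2) = -40 dB/decade.

-40 dB/decade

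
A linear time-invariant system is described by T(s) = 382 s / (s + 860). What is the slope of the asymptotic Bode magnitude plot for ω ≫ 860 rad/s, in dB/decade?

With 1 zero and 1 pole, the high-frequency asymptotic slope is 20 × (1 − 1) = 0 dB/decade.

0 dB/decade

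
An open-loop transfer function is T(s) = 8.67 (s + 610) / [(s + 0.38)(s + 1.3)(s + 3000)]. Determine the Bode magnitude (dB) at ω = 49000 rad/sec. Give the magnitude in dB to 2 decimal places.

-168.86 dB

|j49000 + 610| = √(49000² + 610²) = 4.9e+04
|j49000 + 0.38| = √(49000² + 0.38²) = 4.9e+04
|j49000 + 1.3| = √(49000² + 1.3²) = 4.9e+04
|j49000 + 3000| = √(49000² + 3000²) = 4.909e+04
|T(j49000)| = 8.67 × 4.9e+04 / (4.9e+04 × 4.9e+04 × 4.909e+04) = 3.6045e-09
20 log₁₀(3.6045e-09) = -168.863 dB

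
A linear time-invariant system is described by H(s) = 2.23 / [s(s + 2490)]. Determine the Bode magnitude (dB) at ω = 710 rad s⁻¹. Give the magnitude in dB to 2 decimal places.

|j710 + 2490| = √(710² + 2490²) = 2589
|j710| = 710
|H(j710)| = 2.23 / (2589 × 710) = 1.213e-06
20 log₁₀(1.213e-06) = -118.323 dB

-118.32 dB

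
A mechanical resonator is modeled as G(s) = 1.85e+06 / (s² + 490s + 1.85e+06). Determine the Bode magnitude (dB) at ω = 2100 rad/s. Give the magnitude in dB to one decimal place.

|(j2100)² + 490(j2100) + 1.85e+06| = |-2.56e+06 + j1.029e+06| = 2.759e+06
|G(j2100)| = 1.85e+06 / 2.759e+06 = 0.67052
20 log₁₀(0.67052) = -3.47 dB

-3.5 dB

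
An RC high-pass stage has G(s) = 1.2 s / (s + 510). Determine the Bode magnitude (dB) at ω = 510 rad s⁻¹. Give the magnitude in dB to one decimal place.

-1.4 dB

|j510| = 510
|j510 + 510| = √(510² + 510²) = 721.2
|G(j510)| = 1.2 × 510 / 721.2 = 0.84853
20 log₁₀(0.84853) = -1.43 dB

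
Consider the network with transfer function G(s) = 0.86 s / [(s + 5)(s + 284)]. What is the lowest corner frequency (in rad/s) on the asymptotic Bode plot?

5 rad/s

Break frequencies occur at each pole and zero magnitude: 5 rad/s, 284 rad/s.
The lowest is 5 rad/s.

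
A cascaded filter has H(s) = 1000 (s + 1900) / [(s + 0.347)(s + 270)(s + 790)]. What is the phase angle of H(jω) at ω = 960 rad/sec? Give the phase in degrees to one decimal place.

∠(j960 + 1900) = arctan(960/1900) = 26.81°
∠(j960 + 0.347) = arctan(960/0.347) = 89.98°
∠(j960 + 270) = arctan(960/270) = 74.29°
∠(j960 + 790) = arctan(960/790) = 50.55°
∠H(j960) = 26.81° − (89.98° + 74.29° + 50.55°) = -188.01°

-188.0°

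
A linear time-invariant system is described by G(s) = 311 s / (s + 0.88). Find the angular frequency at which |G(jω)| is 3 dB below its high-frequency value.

0.88 rad/sec

For a single-pole high-pass, the −3 dB point is at the pole: ω = 0.88 rad/sec.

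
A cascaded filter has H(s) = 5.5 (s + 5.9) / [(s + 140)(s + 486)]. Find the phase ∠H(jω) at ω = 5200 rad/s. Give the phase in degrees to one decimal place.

-83.2°

∠(j5200 + 5.9) = arctan(5200/5.9) = 89.93°
∠(j5200 + 140) = arctan(5200/140) = 88.46°
∠(j5200 + 486) = arctan(5200/486) = 84.66°
∠H(j5200) = 89.93° − (88.46° + 84.66°) = -83.18°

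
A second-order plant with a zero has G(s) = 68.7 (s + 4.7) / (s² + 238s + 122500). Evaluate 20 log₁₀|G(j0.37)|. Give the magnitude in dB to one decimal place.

|j0.37 + 4.7| = √(0.37² + 4.7²) = 4.715
|(j0.37)² + 238(j0.37) + 122500| = |1.225e+05 + j88.06| = 1.225e+05
|G(j0.37)| = 68.7 × 4.715 / 1.225e+05 = 0.002644
20 log₁₀(0.002644) = -51.55 dB

-51.6 dB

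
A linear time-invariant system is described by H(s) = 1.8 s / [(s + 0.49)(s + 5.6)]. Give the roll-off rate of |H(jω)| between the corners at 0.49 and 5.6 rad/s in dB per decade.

0 dB/decade

In this band the factors already past their corner are: 1 differentiator zero, pole at 0.49; net slope = 0 dB/decade.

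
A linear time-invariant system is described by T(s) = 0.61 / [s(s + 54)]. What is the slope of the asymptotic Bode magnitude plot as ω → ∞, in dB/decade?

With 0 zeros and 2 poles, the high-frequency asymptotic slope is 20 × (0 − 2) = -40 dB/decade.

-40 dB/decade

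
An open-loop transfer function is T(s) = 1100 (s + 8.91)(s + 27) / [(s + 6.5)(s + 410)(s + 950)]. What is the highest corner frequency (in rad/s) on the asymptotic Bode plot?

950 rad/s

Break frequencies occur at each pole and zero magnitude: 6.5 rad/s, 8.91 rad/s, 27 rad/s, 410 rad/s, 950 rad/s.
The highest is 950 rad/s.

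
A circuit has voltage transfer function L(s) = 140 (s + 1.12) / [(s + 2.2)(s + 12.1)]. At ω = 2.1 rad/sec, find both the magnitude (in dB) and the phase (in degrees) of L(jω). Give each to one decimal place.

|L| = 19.0 dB, ∠L = 8.4°

|j2.1 + 1.12| = √(2.1² + 1.12²) = 2.38
|j2.1 + 2.2| = √(2.1² + 2.2²) = 3.041
|j2.1 + 12.1| = √(2.1² + 12.1²) = 12.28
|L(j2.1)| = 140 × 2.38 / (3.041 × 12.28) = 8.9208
20 log₁₀(8.9208) = 19.01 dB
∠(j2.1 + 1.12) = arctan(2.1/1.12) = 61.93°
∠(j2.1 + 2.2) = arctan(2.1/2.2) = 43.67°
∠(j2.1 + 12.1) = arctan(2.1/12.1) = 9.85°
∠L(j2.1) = 61.93° − (43.67° + 9.85°) = 8.41°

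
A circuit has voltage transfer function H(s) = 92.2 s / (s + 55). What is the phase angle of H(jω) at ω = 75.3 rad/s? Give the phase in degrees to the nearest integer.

36°

∠(j75.3) = 90.00°
∠(j75.3 + 55) = arctan(75.3/55) = 53.86°
∠H(j75.3) = 90.00° − 53.86° = 36.14°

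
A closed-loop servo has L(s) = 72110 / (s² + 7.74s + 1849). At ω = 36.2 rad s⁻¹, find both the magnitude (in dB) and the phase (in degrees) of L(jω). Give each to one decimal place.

|(j36.2)² + 7.74(j36.2) + 1849| = |538.56 + j280.19| = 607.1
|L(j36.2)| = 72110 / 607.1 = 118.78
20 log₁₀(118.78) = 41.49 dB
∠[(j36.2)² + 7.74(j36.2) + 1849] = ∠[538.56 + j280.19] = 27.49°
∠L(j36.2) = −27.49° = -27.49°

|L| = 41.5 dB, ∠L = -27.5°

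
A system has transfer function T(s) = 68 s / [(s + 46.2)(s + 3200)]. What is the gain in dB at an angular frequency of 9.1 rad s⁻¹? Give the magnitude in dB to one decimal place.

-47.7 dB

|j9.1| = 9.1
|j9.1 + 46.2| = √(9.1² + 46.2²) = 47.09
|j9.1 + 3200| = √(9.1² + 3200²) = 3200
|T(j9.1)| = 68 × 9.1 / (47.09 × 3200) = 0.0041067
20 log₁₀(0.0041067) = -47.73 dB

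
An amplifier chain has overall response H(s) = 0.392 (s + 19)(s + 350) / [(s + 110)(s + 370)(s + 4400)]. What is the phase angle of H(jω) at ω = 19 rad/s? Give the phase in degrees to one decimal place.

∠(j19 + 19) = arctan(19/19) = 45.00°
∠(j19 + 350) = arctan(19/350) = 3.11°
∠(j19 + 110) = arctan(19/110) = 9.80°
∠(j19 + 370) = arctan(19/370) = 2.94°
∠(j19 + 4400) = arctan(19/4400) = 0.25°
∠H(j19) = 45.00° + 3.11° − (9.80° + 2.94° + 0.25°) = 35.12°

35.1°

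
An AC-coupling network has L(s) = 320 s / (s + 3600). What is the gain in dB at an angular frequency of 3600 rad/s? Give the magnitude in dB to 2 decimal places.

|j3600| = 3600
|j3600 + 3600| = √(3600² + 3600²) = 5091
|L(j3600)| = 320 × 3600 / 5091 = 226.27
20 log₁₀(226.27) = 47.093 dB

47.09 dB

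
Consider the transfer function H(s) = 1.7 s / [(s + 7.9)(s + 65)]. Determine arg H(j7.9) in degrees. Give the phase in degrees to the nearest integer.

∠(j7.9) = 90.00°
∠(j7.9 + 7.9) = arctan(7.9/7.9) = 45.00°
∠(j7.9 + 65) = arctan(7.9/65) = 6.93°
∠H(j7.9) = 90.00° − (45.00° + 6.93°) = 38.07°

38°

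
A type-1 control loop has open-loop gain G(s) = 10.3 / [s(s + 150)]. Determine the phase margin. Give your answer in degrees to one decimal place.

90.0°

Gain crossover: |G(jω)| = 1 at ω ≈ 0.0687 rad/s.
∠G(j0.0687) = −90° − arctan(0.0687/150) ≈ -90.03°
PM = 180° + (-90.03°) = 89.97°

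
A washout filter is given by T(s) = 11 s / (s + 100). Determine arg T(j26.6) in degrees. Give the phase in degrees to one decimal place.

∠(j26.6) = 90.00°
∠(j26.6 + 100) = arctan(26.6/100) = 14.90°
∠T(j26.6) = 90.00° − 14.90° = 75.10°

75.1 deg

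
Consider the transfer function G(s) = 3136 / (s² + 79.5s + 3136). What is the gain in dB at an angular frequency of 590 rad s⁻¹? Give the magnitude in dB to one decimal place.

|(j590)² + 79.5(j590) + 3136| = |-3.4496e+05 + j46905| = 3.481e+05
|G(j590)| = 3136 / 3.481e+05 = 0.0090079
20 log₁₀(0.0090079) = -40.91 dB

-40.9 dB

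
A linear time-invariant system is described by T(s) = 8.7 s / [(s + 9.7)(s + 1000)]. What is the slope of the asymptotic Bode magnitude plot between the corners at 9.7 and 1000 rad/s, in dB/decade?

0 dB/decade

In this band the factors already past their corner are: 1 differentiator zero, pole at 9.7; net slope = 0 dB/decade.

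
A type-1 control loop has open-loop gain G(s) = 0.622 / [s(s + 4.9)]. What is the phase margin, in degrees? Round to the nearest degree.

89°

Gain crossover: |G(jω)| = 1 at ω ≈ 0.127 rad/s.
∠G(j0.127) = −90° − arctan(0.127/4.9) ≈ -91.48°
PM = 180° + (-91.48°) = 88.52°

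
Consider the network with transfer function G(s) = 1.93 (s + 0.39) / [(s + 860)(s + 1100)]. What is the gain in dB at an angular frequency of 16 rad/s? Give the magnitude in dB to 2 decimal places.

|j16 + 0.39| = √(16² + 0.39²) = 16
|j16 + 860| = √(16² + 860²) = 860.1
|j16 + 1100| = √(16² + 1100²) = 1100
|G(j16)| = 1.93 × 16 / (860.1 × 1100) = 3.2643e-05
20 log₁₀(3.2643e-05) = -89.724 dB

-89.72 dB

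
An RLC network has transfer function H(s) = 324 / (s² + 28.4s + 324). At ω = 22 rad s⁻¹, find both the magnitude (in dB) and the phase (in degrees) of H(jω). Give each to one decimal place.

|(j22)² + 28.4(j22) + 324| = |-160 + j624.8| = 645
|H(j22)| = 324 / 645 = 0.50236
20 log₁₀(0.50236) = -5.98 dB
∠[(j22)² + 28.4(j22) + 324] = ∠[-160 + j624.8] = 104.36°
∠H(j22) = −104.36° = -104.36°

|H| = -6.0 dB, ∠H = -104.4 deg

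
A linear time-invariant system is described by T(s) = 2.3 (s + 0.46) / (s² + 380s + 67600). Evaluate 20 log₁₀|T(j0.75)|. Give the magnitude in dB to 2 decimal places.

|j0.75 + 0.46| = √(0.75² + 0.46²) = 0.8798
|(j0.75)² + 380(j0.75) + 67600| = |67599 + j285| = 6.76e+04
|T(j0.75)| = 2.3 × 0.8798 / 6.76e+04 = 2.9935e-05
20 log₁₀(2.9935e-05) = -90.476 dB

-90.48 dB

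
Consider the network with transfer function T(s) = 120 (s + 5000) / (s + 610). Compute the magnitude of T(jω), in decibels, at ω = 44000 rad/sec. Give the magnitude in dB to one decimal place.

41.6 dB

|j44000 + 5000| = √(44000² + 5000²) = 4.428e+04
|j44000 + 610| = √(44000² + 610²) = 4.4e+04
|T(j44000)| = 120 × 4.428e+04 / 4.4e+04 = 120.76
20 log₁₀(120.76) = 41.64 dB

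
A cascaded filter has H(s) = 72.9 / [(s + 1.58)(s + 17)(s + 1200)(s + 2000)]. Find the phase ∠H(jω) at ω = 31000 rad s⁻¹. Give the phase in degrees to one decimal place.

∠(j31000 + 1.58) = arctan(31000/1.58) = 90.00°
∠(j31000 + 17) = arctan(31000/17) = 89.97°
∠(j31000 + 1200) = arctan(31000/1200) = 87.78°
∠(j31000 + 2000) = arctan(31000/2000) = 86.31°
∠H(j31000) = − (90.00° + 89.97° + 87.78° + 86.31°) = -354.06°

-354.1°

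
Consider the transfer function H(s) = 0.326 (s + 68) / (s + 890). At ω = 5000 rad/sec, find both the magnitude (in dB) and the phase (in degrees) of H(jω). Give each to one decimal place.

|j5000 + 68| = √(5000² + 68²) = 5000
|j5000 + 890| = √(5000² + 890²) = 5079
|H(j5000)| = 0.326 × 5000 / 5079 = 0.32098
20 log₁₀(0.32098) = -9.87 dB
∠(j5000 + 68) = arctan(5000/68) = 89.22°
∠(j5000 + 890) = arctan(5000/890) = 79.91°
∠H(j5000) = 89.22° − 79.91° = 9.31°

|H| = -9.9 dB, ∠H = 9.3°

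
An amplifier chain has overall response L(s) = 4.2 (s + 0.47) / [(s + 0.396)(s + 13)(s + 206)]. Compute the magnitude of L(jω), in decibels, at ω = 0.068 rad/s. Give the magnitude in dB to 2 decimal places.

|j0.068 + 0.47| = √(0.068² + 0.47²) = 0.4749
|j0.068 + 0.396| = √(0.068² + 0.396²) = 0.4018
|j0.068 + 13| = √(0.068² + 13²) = 13
|j0.068 + 206| = √(0.068² + 206²) = 206
|L(j0.068)| = 4.2 × 0.4749 / (0.4018 × 13 × 206) = 0.0018536
20 log₁₀(0.0018536) = -54.640 dB

-54.64 dB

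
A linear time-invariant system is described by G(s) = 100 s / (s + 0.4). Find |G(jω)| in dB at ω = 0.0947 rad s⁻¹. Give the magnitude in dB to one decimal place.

|j0.0947| = 0.0947
|j0.0947 + 0.4| = √(0.0947² + 0.4²) = 0.4111
|G(j0.0947)| = 100 × 0.0947 / 0.4111 = 23.038
20 log₁₀(23.038) = 27.25 dB

27.2 dB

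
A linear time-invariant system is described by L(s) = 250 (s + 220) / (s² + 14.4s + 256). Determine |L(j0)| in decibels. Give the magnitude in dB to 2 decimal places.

L(0) = 250 × 220 / 256 = 214.84
20 log₁₀(214.84) = 46.642 dB

46.64 dB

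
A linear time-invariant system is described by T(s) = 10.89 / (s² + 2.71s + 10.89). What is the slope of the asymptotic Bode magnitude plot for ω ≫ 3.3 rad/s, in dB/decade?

-40 dB/decade

With 0 zeros and 2 poles, the high-frequency asymptotic slope is 20 × (0 − 2) = -40 dB/decade.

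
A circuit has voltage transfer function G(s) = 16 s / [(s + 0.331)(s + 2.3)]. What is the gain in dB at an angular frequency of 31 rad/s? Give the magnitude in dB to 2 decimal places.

-5.77 dB

|j31| = 31
|j31 + 0.331| = √(31² + 0.331²) = 31
|j31 + 2.3| = √(31² + 2.3²) = 31.09
|G(j31)| = 16 × 31 / (31 × 31.09) = 0.51468
20 log₁₀(0.51468) = -5.769 dB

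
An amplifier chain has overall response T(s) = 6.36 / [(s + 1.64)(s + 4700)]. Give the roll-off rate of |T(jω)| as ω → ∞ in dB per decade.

With 0 zeros and 2 poles, the high-frequency asymptotic slope is 20 × (0 − 2) = -40 dB/decade.

-40 dB/decade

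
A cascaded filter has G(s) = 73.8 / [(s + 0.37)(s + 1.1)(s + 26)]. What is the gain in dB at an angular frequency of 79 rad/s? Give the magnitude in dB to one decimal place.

|j79 + 0.37| = √(79² + 0.37²) = 79
|j79 + 1.1| = √(79² + 1.1²) = 79.01
|j79 + 26| = √(79² + 26²) = 83.17
|G(j79)| = 73.8 / (79 × 79.01 × 83.17) = 0.00014217
20 log₁₀(0.00014217) = -76.94 dB

-76.9 dB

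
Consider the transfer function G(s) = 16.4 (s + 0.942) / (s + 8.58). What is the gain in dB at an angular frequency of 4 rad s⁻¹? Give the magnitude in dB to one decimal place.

17.0 dB

|j4 + 0.942| = √(4² + 0.942²) = 4.109
|j4 + 8.58| = √(4² + 8.58²) = 9.467
|G(j4)| = 16.4 × 4.109 / 9.467 = 7.1192
20 log₁₀(7.1192) = 17.05 dB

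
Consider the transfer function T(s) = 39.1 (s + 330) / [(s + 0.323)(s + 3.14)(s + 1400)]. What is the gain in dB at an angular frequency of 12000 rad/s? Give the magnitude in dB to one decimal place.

-131.4 dB

|j12000 + 330| = √(12000² + 330²) = 1.2e+04
|j12000 + 0.323| = √(12000² + 0.323²) = 1.2e+04
|j12000 + 3.14| = √(12000² + 3.14²) = 1.2e+04
|j12000 + 1400| = √(12000² + 1400²) = 1.208e+04
|T(j12000)| = 39.1 × 1.2e+04 / (1.2e+04 × 1.2e+04 × 1.208e+04) = 2.698e-07
20 log₁₀(2.698e-07) = -131.38 dB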